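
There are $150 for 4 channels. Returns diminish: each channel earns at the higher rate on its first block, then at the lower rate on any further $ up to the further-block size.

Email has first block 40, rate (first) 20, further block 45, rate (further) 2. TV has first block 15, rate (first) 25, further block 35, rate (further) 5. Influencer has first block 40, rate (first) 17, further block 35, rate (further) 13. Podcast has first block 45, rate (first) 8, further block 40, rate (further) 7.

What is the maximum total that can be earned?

2470

Treat each block as its own option and order by rate: TV/first 25 > Email/first 20 > Influencer/first 17 > Influencer/second 13 > Podcast/first 8 > Podcast/second 7 > TV/second 5 > Email/second 2.
TV/first (25): +15 → 135 left.
Fill Email first block (40 at 20) → 95 left.
Influencer/first (17): +40 → 55 left.
Influencer/second (13): +35 → 20 left.
20 remain; put them into Podcast first at 8.
Total = 25×15 + 20×40 + 17×40 + 13×35 + 8×20 = 2470.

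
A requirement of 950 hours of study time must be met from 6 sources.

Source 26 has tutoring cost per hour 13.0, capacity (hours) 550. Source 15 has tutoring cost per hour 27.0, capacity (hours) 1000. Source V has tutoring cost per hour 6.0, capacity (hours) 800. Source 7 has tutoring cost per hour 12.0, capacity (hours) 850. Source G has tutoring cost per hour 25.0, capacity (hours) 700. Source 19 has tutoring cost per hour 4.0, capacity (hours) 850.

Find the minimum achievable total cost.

4000

Cheapest first:
Take 850 from Source 19 at 4.0 — need 100 more.
Source V at 6.0: take 100 of its 800 — requirement met.
Source 7, Source 26, Source G, Source 15: unused.
Cost = 850×4.0 + 100×6.0 = 4000.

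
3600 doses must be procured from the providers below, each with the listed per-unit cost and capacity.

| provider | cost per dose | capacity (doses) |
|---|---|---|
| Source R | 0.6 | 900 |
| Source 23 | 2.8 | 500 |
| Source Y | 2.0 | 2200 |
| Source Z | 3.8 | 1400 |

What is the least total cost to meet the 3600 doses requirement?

6340

Fill from the cheapest provider first.
Take 900 from Source R at 0.6 → need 2700 more.
Source Y at 2.0: take all 2200 doses → 500 still needed.
Take 500 from Source 23 at 2.8 → need 0 more.
Source Z: unused.
Cost = 900×0.6 + 2200×2.0 + 500×2.8 = 6340.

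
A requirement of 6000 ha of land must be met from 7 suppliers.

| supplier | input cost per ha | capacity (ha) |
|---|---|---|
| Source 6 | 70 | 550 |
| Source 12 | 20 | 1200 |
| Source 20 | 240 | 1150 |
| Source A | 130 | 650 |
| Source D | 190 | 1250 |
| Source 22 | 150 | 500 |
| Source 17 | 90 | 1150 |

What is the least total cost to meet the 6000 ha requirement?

Cheapest first:
Source 12 at 20: take all 1200 ha ; 4800 still needed.
Take 550 from Source 6 at 70 ; need 4250 more.
Take 1150 from Source 17 at 90 ; need 3100 more.
Source A (130): use full 650 ; 2450 ha to go.
Source 22 (150): use full 500 ; 1950 ha to go.
Take 1250 from Source D at 190 ; need 700 more.
Take 700 from Source 20 at 240 to finish.
Cost = 1200×20 + 550×70 + 1150×90 + 650×130 + 500×150 + 1250×190 + 700×240 = 731000.

731000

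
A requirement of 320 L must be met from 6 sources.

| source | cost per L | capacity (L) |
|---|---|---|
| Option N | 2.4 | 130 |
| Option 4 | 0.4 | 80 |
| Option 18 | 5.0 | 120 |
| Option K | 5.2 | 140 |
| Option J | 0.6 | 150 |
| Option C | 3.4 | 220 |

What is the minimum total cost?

338

Cheapest first:
Option 4 (0.4): use full 80 ; 240 L to go.
Option J at 0.6: take all 150 L ; 90 still needed.
Option N (2.4): take the remaining 90 ; done.
Option C, Option 18, Option K: unused.
Cost = 80×0.4 + 150×0.6 + 90×2.4 = 338.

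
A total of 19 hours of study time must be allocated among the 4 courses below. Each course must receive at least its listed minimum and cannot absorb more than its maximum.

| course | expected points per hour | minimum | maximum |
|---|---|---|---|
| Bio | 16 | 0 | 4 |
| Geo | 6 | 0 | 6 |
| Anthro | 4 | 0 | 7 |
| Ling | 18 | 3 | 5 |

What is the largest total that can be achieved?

Meeting every minimum uses 0+0+0+3 = 3 hours, leaving 16.
Highest expected points per hour first: Ling 18 > Bio 16 > Geo 6 > Anthro 4.
Give Ling 2 more to hit its cap of 5 — 14 left.
Bio takes 4 more to reach its cap of 4 — 10 left.
Geo: +6 to 6 (cap) — 4 left.
Anthro has room for 7 more but only 4 remain, so it gets 4.
Total = 16×4 + 6×6 + 4×4 + 18×5 = 206.

206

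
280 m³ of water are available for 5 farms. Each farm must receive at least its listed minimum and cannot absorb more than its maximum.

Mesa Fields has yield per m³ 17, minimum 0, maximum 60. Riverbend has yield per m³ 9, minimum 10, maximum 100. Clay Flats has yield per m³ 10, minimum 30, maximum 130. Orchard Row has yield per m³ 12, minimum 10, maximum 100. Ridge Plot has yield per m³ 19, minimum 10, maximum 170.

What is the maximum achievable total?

Meeting every minimum uses 0+10+30+10+10 = 60 m³, leaving 220.
Order the farms by yield per m³: Ridge Plot 19 > Mesa Fields 17 > Orchard Row 12 > Clay Flats 10 > Riverbend 9.
Ridge Plot takes 160 more to reach its cap of 170 → 60 left.
Give Mesa Fields 60 more to hit its cap of 60 → 0 left.
Total = 17×60 + 9×10 + 10×30 + 12×10 + 19×170 = 4760.

4760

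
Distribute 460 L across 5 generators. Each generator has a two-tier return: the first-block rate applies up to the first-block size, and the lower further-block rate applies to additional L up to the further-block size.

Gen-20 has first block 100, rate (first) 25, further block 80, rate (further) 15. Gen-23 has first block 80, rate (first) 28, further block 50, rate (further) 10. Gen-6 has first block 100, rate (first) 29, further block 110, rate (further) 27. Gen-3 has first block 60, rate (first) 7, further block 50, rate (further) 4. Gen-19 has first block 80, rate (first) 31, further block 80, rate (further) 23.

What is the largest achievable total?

12840

Treat each block as its own option and order by rate: Gen-19/tier1 31 > Gen-6/tier1 29 > Gen-23/tier1 28 > Gen-6/tier2 27 > Gen-20/tier1 25 > Gen-19/tier2 23 > Gen-20/tier2 15 > Gen-23/tier2 10 > Gen-3/tier1 7 > Gen-3/tier2 4.
Fill Gen-19 tier1 block (80 at 31) ; 380 left.
Gen-6/tier1 (29): +100 ; 280 left.
Gen-23/tier1 (28): +80 ; 200 left.
Fill Gen-6 tier2 block (110 at 27) ; 90 left.
90 remain; put them into Gen-20 tier1 at 25.
Total = 31×80 + 29×100 + 28×80 + 27×110 + 25×90 = 12840.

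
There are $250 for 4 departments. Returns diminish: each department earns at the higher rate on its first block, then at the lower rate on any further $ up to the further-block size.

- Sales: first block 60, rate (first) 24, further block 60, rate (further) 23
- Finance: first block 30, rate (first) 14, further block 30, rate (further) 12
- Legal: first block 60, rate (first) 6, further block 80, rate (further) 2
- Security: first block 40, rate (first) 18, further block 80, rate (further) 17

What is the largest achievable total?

5040

Rank every tier by rate: Sales/tier1 24 > Sales/tier2 23 > Security/tier1 18 > Security/tier2 17 > Finance/tier1 14 > Finance/tier2 12 > Legal/tier1 6 > Legal/tier2 2.
Fill Sales tier1 block (60 at 24) → 190 left.
Fill Sales tier2 block (60 at 23) → 130 left.
Security/tier1 (18): +40 → 90 left.
Security/tier2 (17): +80 → 10 left.
10 remain; put them into Finance tier1 at 14.
Total = 24×60 + 23×60 + 18×40 + 17×80 + 14×10 = 5040.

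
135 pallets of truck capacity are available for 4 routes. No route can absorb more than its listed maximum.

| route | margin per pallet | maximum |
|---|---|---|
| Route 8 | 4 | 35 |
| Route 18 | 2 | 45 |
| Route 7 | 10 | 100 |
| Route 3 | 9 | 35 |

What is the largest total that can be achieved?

Rank by margin per pallet: Route 7 10 > Route 3 9 > Route 8 4 > Route 18 2.
Give Route 7 100 to hit its cap of 100 → 35 left.
Route 3 takes 35 to reach its cap of 35 → 0 left.
Total = 10×100 + 9×35 = 1315.

1315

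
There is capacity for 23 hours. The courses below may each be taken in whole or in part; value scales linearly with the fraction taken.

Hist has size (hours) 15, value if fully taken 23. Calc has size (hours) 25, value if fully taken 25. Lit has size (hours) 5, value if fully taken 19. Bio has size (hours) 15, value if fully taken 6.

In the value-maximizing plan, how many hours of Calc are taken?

3

Rank by value-to-size ratio: Lit 19/5≈3.8, Hist 23/15≈1.53, Calc 25/25≈1, Bio 6/15≈0.4.
Take all of Lit (5 hours, value 19) — 18 hours left.
All 15 hours of Hist fit (value 23) — 3 remain.
Only 3 hours remain; take 3/25 of Calc for value 25×3/25 = 3.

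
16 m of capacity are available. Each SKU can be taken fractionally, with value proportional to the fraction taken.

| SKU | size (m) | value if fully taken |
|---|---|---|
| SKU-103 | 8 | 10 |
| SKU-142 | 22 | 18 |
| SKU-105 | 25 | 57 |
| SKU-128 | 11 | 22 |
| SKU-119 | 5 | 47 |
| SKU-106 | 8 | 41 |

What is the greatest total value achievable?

Best value per unit of size first: SKU-119 47/5≈9.4, SKU-106 41/8≈5.12, SKU-105 57/25≈2.28, SKU-128 22/11≈2, SKU-103 10/8≈1.25, SKU-142 18/22≈0.818.
Take all of SKU-119 (5 m, value 47) → 11 m left.
SKU-106: take in full, 8 m for value 41 → 3 left.
Only 3 m remain; take 3/25 of SKU-105 for value 57×3/25 = 6.84.
Total value = 94.84.

94.84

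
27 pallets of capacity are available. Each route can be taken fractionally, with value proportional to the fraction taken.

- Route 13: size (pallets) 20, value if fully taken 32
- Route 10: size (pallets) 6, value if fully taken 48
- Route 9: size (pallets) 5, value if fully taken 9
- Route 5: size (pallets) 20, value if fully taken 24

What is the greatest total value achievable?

Best value per unit of size first: Route 10 48/6≈8, Route 9 9/5≈1.8, Route 13 32/20≈1.6, Route 5 24/20≈1.2.
All 6 pallets of Route 10 fit (value 48) → 21 remain.
All 5 pallets of Route 9 fit (value 9) → 16 remain.
16 pallets left: a 16/20 share of Route 13 gives 32×16/20 = 25.6.
Total value = 82.6.

82.6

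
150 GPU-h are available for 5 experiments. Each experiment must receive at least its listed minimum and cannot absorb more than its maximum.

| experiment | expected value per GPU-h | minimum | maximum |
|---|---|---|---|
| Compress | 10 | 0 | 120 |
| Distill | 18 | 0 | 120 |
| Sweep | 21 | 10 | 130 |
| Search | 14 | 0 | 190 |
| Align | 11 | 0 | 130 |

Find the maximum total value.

Meeting every minimum uses 0+0+10+0+0 = 10 GPU-h, leaving 140.
Order the experiments by expected value per GPU-h: Sweep 21 > Distill 18 > Search 14 > Align 11 > Compress 10.
Sweep takes 120 more to reach its cap of 130 → 20 left.
Distill: +20 (room for 120) → 20. Pool exhausted.
Total = 18×20 + 21×130 = 3090.

3090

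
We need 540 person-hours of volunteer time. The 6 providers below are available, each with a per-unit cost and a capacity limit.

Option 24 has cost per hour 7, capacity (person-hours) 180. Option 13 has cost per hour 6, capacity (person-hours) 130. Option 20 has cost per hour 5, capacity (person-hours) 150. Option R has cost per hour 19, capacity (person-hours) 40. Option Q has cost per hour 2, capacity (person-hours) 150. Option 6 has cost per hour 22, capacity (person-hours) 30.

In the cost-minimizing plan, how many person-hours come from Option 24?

Use providers in increasing cost order.
Option Q (2): use full 150 ; 390 person-hours to go.
Take 150 from Option 20 at 5 ; need 240 more.
Option 13 at 6: take all 130 person-hours ; 110 still needed.
Take 110 from Option 24 at 7 to finish.
Option R, Option 6: unused.

110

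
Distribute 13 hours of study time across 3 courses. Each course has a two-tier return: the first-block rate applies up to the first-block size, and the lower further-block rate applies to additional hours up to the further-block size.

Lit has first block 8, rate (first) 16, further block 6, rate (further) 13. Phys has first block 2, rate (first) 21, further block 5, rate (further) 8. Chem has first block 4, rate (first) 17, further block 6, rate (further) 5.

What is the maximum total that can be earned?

222

Order all 6 blocks by rate: Phys/first 21 > Chem/first 17 > Lit/first 16 > Lit/second 13 > Phys/second 8 > Chem/second 5.
Phys/first (21): +2 → 11 left.
Chem first at 17: fill all 4 → 7 left.
7 remain; put them into Lit first at 16.
Total = 21×2 + 17×4 + 16×7 = 222.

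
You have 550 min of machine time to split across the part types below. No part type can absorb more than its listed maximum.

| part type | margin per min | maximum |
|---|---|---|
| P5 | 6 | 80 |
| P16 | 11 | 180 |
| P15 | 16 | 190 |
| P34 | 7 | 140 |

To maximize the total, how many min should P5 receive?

40

Order the part types by margin per min: P15 16 > P16 11 > P34 7 > P5 6.
Give P15 190 to hit its cap of 190 → 360 left.
P16: +180 to 180 (cap) → 180 left.
P34 takes 140 to reach its cap of 140 → 40 left.
Only 40 left; P5 takes them to reach 40.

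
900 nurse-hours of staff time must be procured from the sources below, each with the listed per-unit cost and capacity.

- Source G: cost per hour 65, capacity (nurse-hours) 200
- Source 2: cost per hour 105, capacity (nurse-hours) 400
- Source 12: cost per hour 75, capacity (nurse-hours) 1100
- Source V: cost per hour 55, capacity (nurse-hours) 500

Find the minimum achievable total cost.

Fill from the cheapest source first.
Take 500 from Source V at 55 ; need 400 more.
Take 200 from Source G at 65 ; need 200 more.
Source 12 (75): take the remaining 200 ; done.
Source 2: unused.
Cost = 500×55 + 200×65 + 200×75 = 55500.

55500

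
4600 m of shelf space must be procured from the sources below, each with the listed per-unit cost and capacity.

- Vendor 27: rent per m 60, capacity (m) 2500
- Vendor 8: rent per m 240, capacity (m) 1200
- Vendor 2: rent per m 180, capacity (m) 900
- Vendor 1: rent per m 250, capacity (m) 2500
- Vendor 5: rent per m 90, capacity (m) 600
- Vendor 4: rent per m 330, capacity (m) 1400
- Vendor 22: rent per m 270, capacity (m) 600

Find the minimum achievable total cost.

510000

Fill from the cheapest source first.
Vendor 27 at 60: take all 2500 m — 2100 still needed.
Vendor 5 at 90: take all 600 m — 1500 still needed.
Vendor 2 (180): use full 900 — 600 m to go.
Vendor 8 at 240: take 600 of its 1200 — requirement met.
Vendor 1, Vendor 22, Vendor 4: unused.
Cost = 2500×60 + 600×90 + 900×180 + 600×240 = 510000.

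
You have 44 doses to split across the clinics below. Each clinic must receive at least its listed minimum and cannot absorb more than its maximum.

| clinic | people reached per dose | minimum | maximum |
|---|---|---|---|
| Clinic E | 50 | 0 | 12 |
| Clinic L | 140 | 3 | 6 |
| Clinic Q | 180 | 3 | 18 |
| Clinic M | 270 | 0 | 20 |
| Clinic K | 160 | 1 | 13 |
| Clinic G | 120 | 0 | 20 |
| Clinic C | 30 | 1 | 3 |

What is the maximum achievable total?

Meeting every minimum uses 0+3+3+0+1+0+1 = 8 doses, leaving 36.
Order the clinics by people reached per dose: Clinic M 270 > Clinic Q 180 > Clinic K 160 > Clinic L 140 > Clinic G 120 > Clinic E 50 > Clinic C 30.
Clinic M takes 20 more to reach its cap of 20 — 16 left.
Clinic Q takes 15 more to reach its cap of 18 — 1 left.
Clinic K has room for 12 more but only 1 remain, so it gets 2.
Total = 140×3 + 180×18 + 270×20 + 160×2 + 30×1 = 9410.

9410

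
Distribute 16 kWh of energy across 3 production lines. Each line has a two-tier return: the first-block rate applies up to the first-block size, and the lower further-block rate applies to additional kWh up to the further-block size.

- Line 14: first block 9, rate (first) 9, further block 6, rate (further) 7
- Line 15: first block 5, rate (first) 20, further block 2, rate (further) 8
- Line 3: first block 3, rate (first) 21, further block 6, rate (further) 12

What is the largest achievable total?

Treat each block as its own option and order by rate: Line 3/T1 21 > Line 15/T1 20 > Line 3/T2 12 > Line 14/T1 9 > Line 15/T2 8 > Line 14/T2 7.
Line 3/T1 (21): +3 ; 13 left.
Fill Line 15 T1 block (5 at 20) ; 8 left.
Line 3 T2 at 12: fill all 6 ; 2 left.
Line 14 T1 at 9: only 2 left, fill 2.
Total = 21×3 + 20×5 + 12×6 + 9×2 = 253.

253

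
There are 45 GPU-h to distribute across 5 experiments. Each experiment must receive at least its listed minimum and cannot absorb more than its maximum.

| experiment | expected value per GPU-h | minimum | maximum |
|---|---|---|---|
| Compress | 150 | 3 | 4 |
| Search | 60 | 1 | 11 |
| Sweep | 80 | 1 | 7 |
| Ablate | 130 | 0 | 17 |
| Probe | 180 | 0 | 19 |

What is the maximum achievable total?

Meeting every minimum uses 3+1+1+0+0 = 5 GPU-h, leaving 40.
Order the experiments by expected value per GPU-h: Probe 180 > Compress 150 > Ablate 130 > Sweep 80 > Search 60.
Give Probe 19 more to hit its cap of 19 → 21 left.
Give Compress 1 more to hit its cap of 4 → 20 left.
Ablate: +17 to 17 (cap) → 3 left.
Sweep: +3 (room for 6) → 4. Pool exhausted.
Total = 150×4 + 60×1 + 80×4 + 130×17 + 180×19 = 6610.

6610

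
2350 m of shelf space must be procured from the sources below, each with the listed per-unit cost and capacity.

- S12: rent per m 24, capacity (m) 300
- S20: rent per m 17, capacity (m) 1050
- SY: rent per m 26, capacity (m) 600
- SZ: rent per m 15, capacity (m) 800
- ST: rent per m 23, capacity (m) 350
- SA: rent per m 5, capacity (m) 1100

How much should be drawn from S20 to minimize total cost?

Use sources in increasing cost order.
Take 1100 from SA at 5 ; need 1250 more.
Take 800 from SZ at 15 ; need 450 more.
S20 (17): take the remaining 450 ; done.
ST, S12, SY: unused.

450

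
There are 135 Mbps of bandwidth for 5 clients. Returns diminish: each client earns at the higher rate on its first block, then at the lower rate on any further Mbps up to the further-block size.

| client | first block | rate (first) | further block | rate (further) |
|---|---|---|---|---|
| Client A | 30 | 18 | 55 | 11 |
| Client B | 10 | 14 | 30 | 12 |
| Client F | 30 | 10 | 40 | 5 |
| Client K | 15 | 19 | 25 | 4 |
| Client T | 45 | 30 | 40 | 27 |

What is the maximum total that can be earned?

3325

Treat each block as its own option and order by rate: Client T/T1 30 > Client T/T2 27 > Client K/T1 19 > Client A/T1 18 > Client B/T1 14 > Client B/T2 12 > Client A/T2 11 > Client F/T1 10 > Client F/T2 5 > Client K/T2 4.
Client T/T1 (30): +45 — 90 left.
Client T/T2 (27): +40 — 50 left.
Client K/T1 (19): +15 — 35 left.
Client A/T1 (18): +30 — 5 left.
Client B T1 at 14: only 5 left, fill 5.
Total = 30×45 + 27×40 + 19×15 + 18×30 + 14×5 = 3325.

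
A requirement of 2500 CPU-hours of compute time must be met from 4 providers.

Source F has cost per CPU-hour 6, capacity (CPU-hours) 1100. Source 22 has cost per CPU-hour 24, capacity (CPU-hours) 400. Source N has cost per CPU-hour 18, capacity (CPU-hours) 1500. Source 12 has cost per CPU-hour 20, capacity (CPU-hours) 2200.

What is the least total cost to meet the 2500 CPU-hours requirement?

Cheapest first:
Take 1100 from Source F at 6 — need 1400 more.
Source N at 18: take 1400 of its 1500 — requirement met.
Source 12, Source 22: unused.
Cost = 1100×6 + 1400×18 = 31800.

31800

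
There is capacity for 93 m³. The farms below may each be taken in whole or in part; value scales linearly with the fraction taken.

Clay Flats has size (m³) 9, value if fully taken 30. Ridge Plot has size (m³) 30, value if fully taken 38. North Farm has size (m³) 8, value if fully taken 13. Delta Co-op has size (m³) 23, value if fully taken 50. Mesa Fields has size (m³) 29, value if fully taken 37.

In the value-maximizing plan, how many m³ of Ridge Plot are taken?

Sort by value density: Clay Flats 30/9≈3.33, Delta Co-op 50/23≈2.17, North Farm 13/8≈1.62, Mesa Fields 37/29≈1.28, Ridge Plot 38/30≈1.27.
Take all of Clay Flats (9 m³, value 30) ; 84 m³ left.
Take all of Delta Co-op (23 m³, value 50) ; 61 m³ left.
All 8 m³ of North Farm fit (value 13) ; 53 remain.
Mesa Fields: take in full, 29 m³ for value 37 ; 24 left.
Fill the last 24 m³ with part of Ridge Plot: 24/30 of it earns 30.4.

24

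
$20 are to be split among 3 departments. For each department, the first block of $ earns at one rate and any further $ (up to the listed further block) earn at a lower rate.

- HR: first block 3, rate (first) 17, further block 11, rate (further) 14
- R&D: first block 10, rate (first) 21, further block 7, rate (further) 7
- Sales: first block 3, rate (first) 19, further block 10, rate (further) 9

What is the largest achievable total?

Treat each block as its own option and order by rate: R&D/first 21 > Sales/first 19 > HR/first 17 > HR/second 14 > Sales/second 9 > R&D/second 7.
R&D first at 21: fill all 10 — 10 left.
Fill Sales first block (3 at 19) — 7 left.
Fill HR first block (3 at 17) — 4 left.
HR second at 14: only 4 left, fill 4.
Total = 21×10 + 19×3 + 17×3 + 14×4 = 374.

374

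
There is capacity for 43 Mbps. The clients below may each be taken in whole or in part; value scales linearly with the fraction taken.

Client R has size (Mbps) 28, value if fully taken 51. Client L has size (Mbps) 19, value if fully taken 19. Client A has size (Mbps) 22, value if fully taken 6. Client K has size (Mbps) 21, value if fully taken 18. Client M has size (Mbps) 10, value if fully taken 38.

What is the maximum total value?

Sort by value density: Client M 38/10≈3.8, Client R 51/28≈1.82, Client L 19/19≈1, Client K 18/21≈0.857, Client A 6/22≈0.273.
Client M: take in full, 10 Mbps for value 38 → 33 left.
Client R: take in full, 28 Mbps for value 51 → 5 left.
Fill the last 5 Mbps with part of Client L: 5/19 of it earns 5.
Total value = 94.

94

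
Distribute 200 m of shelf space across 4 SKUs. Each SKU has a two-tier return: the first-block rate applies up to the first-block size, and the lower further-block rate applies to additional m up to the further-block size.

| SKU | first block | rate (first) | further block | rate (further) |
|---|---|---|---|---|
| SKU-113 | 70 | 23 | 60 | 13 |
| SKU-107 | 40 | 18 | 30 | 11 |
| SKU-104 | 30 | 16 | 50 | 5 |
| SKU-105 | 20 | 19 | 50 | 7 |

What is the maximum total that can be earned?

Order all 8 blocks by rate: SKU-113/T1 23 > SKU-105/T1 19 > SKU-107/T1 18 > SKU-104/T1 16 > SKU-113/T2 13 > SKU-107/T2 11 > SKU-105/T2 7 > SKU-104/T2 5.
SKU-113 T1 at 23: fill all 70 ; 130 left.
Fill SKU-105 T1 block (20 at 19) ; 110 left.
Fill SKU-107 T1 block (40 at 18) ; 70 left.
Fill SKU-104 T1 block (30 at 16) ; 40 left.
SKU-113/T2: +40 of 60 at 13; pool empty.
Total = 23×70 + 19×20 + 18×40 + 16×30 + 13×40 = 3710.

3710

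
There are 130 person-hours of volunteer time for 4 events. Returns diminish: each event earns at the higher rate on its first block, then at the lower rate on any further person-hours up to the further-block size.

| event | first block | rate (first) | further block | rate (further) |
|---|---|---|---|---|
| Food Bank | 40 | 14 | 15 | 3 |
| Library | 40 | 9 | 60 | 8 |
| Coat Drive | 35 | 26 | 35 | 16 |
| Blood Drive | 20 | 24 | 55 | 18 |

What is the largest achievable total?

2700

Rank every tier by rate: Coat Drive/tier1 26 > Blood Drive/tier1 24 > Blood Drive/tier2 18 > Coat Drive/tier2 16 > Food Bank/tier1 14 > Library/tier1 9 > Library/tier2 8 > Food Bank/tier2 3.
Coat Drive/tier1 (26): +35 ; 95 left.
Fill Blood Drive tier1 block (20 at 24) ; 75 left.
Fill Blood Drive tier2 block (55 at 18) ; 20 left.
Coat Drive tier2 at 16: only 20 left, fill 20.
Total = 26×35 + 24×20 + 18×55 + 16×20 = 2700.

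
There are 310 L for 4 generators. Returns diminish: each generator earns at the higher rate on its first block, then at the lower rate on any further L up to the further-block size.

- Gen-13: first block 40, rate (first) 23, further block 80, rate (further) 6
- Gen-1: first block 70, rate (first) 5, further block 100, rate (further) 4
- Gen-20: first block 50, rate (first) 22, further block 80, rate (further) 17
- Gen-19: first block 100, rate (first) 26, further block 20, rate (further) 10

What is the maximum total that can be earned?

Rank every tier by rate: Gen-19/T1 26 > Gen-13/T1 23 > Gen-20/T1 22 > Gen-20/T2 17 > Gen-19/T2 10 > Gen-13/T2 6 > Gen-1/T1 5 > Gen-1/T2 4.
Fill Gen-19 T1 block (100 at 26) → 210 left.
Gen-13 T1 at 23: fill all 40 → 170 left.
Fill Gen-20 T1 block (50 at 22) → 120 left.
Gen-20 T2 at 17: fill all 80 → 40 left.
Gen-19 T2 at 10: fill all 20 → 20 left.
Gen-13 T2 at 6: only 20 left, fill 20.
Total = 26×100 + 23×40 + 22×50 + 17×80 + 10×20 + 6×20 = 6300.

6300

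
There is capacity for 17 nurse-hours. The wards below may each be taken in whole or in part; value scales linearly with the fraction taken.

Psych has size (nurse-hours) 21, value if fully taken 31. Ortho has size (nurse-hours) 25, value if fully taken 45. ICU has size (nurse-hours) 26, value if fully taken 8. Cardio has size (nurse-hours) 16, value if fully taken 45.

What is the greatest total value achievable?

Sort by value density: Cardio 45/16≈2.81, Ortho 45/25≈1.8, Psych 31/21≈1.48, ICU 8/26≈0.308.
Cardio: take in full, 16 nurse-hours for value 45 ; 1 left.
Fill the last 1 nurse-hours with part of Ortho: 1/25 of it earns 1.8.
Total value = 46.8.

46.8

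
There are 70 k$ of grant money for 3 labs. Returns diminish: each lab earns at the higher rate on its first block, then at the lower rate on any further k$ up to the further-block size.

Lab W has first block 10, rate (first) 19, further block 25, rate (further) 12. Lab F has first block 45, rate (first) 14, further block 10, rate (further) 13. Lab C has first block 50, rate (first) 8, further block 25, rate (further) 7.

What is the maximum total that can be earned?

Rank every tier by rate: Lab W/first 19 > Lab F/first 14 > Lab F/second 13 > Lab W/second 12 > Lab C/first 8 > Lab C/second 7.
Lab W/first (19): +10 → 60 left.
Lab F/first (14): +45 → 15 left.
Lab F second at 13: fill all 10 → 5 left.
Lab W/second: +5 of 25 at 12; pool empty.
Total = 19×10 + 14×45 + 13×10 + 12×5 = 1010.

1010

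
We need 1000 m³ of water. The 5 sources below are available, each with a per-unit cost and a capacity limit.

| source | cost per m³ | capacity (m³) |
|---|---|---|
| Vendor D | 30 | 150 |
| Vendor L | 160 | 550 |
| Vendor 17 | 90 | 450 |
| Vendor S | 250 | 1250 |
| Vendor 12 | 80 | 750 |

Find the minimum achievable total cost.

Use sources in increasing cost order.
Vendor D at 30: take all 150 m³ ; 850 still needed.
Vendor 12 (80): use full 750 ; 100 m³ to go.
Vendor 17 (90): take the remaining 100 ; done.
Vendor L, Vendor S: unused.
Cost = 150×30 + 750×80 + 100×90 = 73500.

73500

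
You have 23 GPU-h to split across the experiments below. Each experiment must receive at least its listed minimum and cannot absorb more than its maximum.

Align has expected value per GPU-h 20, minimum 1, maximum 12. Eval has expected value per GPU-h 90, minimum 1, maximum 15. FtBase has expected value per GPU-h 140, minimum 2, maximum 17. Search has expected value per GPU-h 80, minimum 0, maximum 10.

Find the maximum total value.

2850

Meeting every minimum uses 1+1+2+0 = 4 GPU-h, leaving 19.
Rank by expected value per GPU-h: FtBase 140 > Eval 90 > Search 80 > Align 20.
Give FtBase 15 more to hit its cap of 17 — 4 left.
Eval has room for 14 more but only 4 remain, so it gets 5.
Total = 20×1 + 90×5 + 140×17 = 2850.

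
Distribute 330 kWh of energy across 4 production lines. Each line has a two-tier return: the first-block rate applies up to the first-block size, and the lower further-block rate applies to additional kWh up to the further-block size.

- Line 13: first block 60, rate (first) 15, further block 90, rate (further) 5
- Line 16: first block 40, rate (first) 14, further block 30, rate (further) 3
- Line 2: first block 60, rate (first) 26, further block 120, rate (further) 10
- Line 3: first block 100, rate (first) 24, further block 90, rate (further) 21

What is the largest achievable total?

Order all 8 blocks by rate: Line 2/tier1 26 > Line 3/tier1 24 > Line 3/tier2 21 > Line 13/tier1 15 > Line 16/tier1 14 > Line 2/tier2 10 > Line 13/tier2 5 > Line 16/tier2 3.
Fill Line 2 tier1 block (60 at 26) → 270 left.
Line 3 tier1 at 24: fill all 100 → 170 left.
Line 3/tier2 (21): +90 → 80 left.
Line 13 tier1 at 15: fill all 60 → 20 left.
Line 16 tier1 at 14: only 20 left, fill 20.
Total = 26×60 + 24×100 + 21×90 + 15×60 + 14×20 = 7030.

7030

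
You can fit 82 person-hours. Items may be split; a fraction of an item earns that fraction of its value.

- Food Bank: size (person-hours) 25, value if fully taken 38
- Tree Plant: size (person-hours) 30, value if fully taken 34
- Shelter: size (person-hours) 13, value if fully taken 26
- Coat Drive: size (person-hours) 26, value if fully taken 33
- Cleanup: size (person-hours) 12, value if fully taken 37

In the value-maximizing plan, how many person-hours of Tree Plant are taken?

6

Sort by value density: Cleanup 37/12≈3.08, Shelter 26/13≈2, Food Bank 38/25≈1.52, Coat Drive 33/26≈1.27, Tree Plant 34/30≈1.13.
All 12 person-hours of Cleanup fit (value 37) — 70 remain.
Take all of Shelter (13 person-hours, value 26) — 57 person-hours left.
Take all of Food Bank (25 person-hours, value 38) — 32 person-hours left.
Take all of Coat Drive (26 person-hours, value 33) — 6 person-hours left.
Only 6 person-hours remain; take 6/30 of Tree Plant for value 34×6/30 = 6.8.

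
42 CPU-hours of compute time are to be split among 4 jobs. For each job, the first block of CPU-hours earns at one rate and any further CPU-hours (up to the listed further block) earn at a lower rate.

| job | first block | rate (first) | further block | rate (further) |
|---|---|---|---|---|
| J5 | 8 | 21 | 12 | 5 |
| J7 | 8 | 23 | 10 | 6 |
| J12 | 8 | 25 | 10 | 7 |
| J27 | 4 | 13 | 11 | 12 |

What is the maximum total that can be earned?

757

Rank every tier by rate: J12/first 25 > J7/first 23 > J5/first 21 > J27/first 13 > J27/second 12 > J12/second 7 > J7/second 6 > J5/second 5.
Fill J12 first block (8 at 25) — 34 left.
Fill J7 first block (8 at 23) — 26 left.
Fill J5 first block (8 at 21) — 18 left.
J27/first (13): +4 — 14 left.
J27/second (12): +11 — 3 left.
J12 second at 7: only 3 left, fill 3.
Total = 25×8 + 23×8 + 21×8 + 13×4 + 12×11 + 7×3 = 757.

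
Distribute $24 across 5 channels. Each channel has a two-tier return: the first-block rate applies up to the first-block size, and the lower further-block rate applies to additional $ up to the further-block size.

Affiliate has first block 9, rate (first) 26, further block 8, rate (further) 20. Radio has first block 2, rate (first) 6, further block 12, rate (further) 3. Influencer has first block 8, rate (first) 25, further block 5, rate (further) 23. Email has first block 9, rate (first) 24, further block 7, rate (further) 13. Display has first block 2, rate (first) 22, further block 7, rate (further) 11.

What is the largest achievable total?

602

Rank every tier by rate: Affiliate/first 26 > Influencer/first 25 > Email/first 24 > Influencer/second 23 > Display/first 22 > Affiliate/second 20 > Email/second 13 > Display/second 11 > Radio/first 6 > Radio/second 3.
Fill Affiliate first block (9 at 26) — 15 left.
Influencer first at 25: fill all 8 — 7 left.
Email first at 24: only 7 left, fill 7.
Total = 26×9 + 25×8 + 24×7 = 602.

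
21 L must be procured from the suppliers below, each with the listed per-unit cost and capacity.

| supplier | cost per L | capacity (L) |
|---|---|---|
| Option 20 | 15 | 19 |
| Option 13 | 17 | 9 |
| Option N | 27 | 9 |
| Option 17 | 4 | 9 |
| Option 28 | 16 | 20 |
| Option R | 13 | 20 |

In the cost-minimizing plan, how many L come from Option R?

12

Cheapest first:
Take 9 from Option 17 at 4 ; need 12 more.
Option R at 13: take 12 of its 20 ; requirement met.
Option 20, Option 28, Option 13, Option N: unused.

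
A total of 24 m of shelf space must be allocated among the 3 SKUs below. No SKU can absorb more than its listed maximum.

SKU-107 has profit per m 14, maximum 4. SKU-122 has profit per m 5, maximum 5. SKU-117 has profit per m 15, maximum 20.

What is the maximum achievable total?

Rank by profit per m: SKU-117 15 > SKU-107 14 > SKU-122 5.
Give SKU-117 20 to hit its cap of 20 — 4 left.
SKU-107 takes 4 to reach its cap of 4 — 0 left.
Total = 14×4 + 15×20 = 356.

356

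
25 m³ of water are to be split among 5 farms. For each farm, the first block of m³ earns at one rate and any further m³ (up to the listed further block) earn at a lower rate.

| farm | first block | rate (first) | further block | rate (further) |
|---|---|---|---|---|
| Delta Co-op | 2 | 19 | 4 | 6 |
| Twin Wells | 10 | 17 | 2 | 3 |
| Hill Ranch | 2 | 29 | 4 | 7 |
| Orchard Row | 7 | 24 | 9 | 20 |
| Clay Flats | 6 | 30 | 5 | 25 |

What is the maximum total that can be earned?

Order all 10 blocks by rate: Clay Flats/first 30 > Hill Ranch/first 29 > Clay Flats/second 25 > Orchard Row/first 24 > Orchard Row/second 20 > Delta Co-op/first 19 > Twin Wells/first 17 > Hill Ranch/second 7 > Delta Co-op/second 6 > Twin Wells/second 3.
Fill Clay Flats first block (6 at 30) — 19 left.
Hill Ranch/first (29): +2 — 17 left.
Clay Flats/second (25): +5 — 12 left.
Orchard Row/first (24): +7 — 5 left.
5 remain; put them into Orchard Row second at 20.
Total = 30×6 + 29×2 + 25×5 + 24×7 + 20×5 = 631.

631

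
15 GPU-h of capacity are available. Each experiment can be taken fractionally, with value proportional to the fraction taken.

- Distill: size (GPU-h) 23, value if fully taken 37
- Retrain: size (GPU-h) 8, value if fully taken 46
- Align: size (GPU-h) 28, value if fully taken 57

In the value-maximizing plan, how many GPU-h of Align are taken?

Sort by value density: Retrain 46/8≈5.75, Align 57/28≈2.04, Distill 37/23≈1.61.
Take all of Retrain (8 GPU-h, value 46) → 7 GPU-h left.
7 GPU-h left: a 7/28 share of Align gives 57×7/28 = 14.25.

7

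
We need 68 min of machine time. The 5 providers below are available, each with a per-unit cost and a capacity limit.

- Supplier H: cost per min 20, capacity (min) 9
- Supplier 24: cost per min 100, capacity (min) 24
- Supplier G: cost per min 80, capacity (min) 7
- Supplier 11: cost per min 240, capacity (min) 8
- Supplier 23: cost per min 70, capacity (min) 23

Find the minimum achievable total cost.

Fill from the cheapest provider first.
Supplier H at 20: take all 9 min → 59 still needed.
Supplier 23 (70): use full 23 → 36 min to go.
Supplier G at 80: take all 7 min → 29 still needed.
Supplier 24 (100): use full 24 → 5 min to go.
Supplier 11 at 240: take 5 of its 8 → requirement met.
Cost = 9×20 + 23×70 + 7×80 + 24×100 + 5×240 = 5950.

5950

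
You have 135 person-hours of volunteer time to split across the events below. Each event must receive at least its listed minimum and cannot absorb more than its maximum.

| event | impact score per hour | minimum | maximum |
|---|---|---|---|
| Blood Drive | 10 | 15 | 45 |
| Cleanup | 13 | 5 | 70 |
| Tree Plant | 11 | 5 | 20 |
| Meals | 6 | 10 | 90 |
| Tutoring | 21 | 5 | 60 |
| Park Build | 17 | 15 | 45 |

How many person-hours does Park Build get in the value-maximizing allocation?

40

Meeting every minimum uses 15+5+5+10+5+15 = 55 person-hours, leaving 80.
Highest impact score per hour first: Tutoring 21 > Park Build 17 > Cleanup 13 > Tree Plant 11 > Blood Drive 10 > Meals 6.
Give Tutoring 55 more to hit its cap of 60 ; 25 left.
Park Build: +25 (room for 30) → 40. Pool exhausted.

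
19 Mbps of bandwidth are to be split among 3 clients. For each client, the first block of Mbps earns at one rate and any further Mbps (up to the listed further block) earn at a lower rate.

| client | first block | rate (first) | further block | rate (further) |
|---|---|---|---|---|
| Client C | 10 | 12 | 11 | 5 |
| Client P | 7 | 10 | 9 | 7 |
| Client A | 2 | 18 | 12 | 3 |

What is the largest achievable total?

226

Treat each block as its own option and order by rate: Client A/tier1 18 > Client C/tier1 12 > Client P/tier1 10 > Client P/tier2 7 > Client C/tier2 5 > Client A/tier2 3.
Client A tier1 at 18: fill all 2 ; 17 left.
Client C/tier1 (12): +10 ; 7 left.
Fill Client P tier1 block (7 at 10) ; 0 left.
Total = 18×2 + 12×10 + 10×7 = 226.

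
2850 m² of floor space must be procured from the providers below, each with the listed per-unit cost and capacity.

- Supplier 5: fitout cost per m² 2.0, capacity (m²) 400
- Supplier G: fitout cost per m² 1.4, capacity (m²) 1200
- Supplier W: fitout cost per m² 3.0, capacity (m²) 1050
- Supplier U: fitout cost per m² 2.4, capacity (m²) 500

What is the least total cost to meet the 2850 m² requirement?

Fill from the cheapest provider first.
Supplier G at 1.4: take all 1200 m² — 1650 still needed.
Take 400 from Supplier 5 at 2.0 — need 1250 more.
Supplier U (2.4): use full 500 — 750 m² to go.
Take 750 from Supplier W at 3.0 to finish.
Cost = 1200×1.4 + 400×2.0 + 500×2.4 + 750×3.0 = 5930.

5930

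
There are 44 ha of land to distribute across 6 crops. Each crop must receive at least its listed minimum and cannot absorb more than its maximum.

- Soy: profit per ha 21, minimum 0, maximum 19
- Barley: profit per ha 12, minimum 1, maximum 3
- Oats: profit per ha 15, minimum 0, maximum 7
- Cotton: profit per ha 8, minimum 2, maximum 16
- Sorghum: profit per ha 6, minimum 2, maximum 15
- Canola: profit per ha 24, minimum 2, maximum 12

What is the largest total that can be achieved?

Meeting every minimum uses 0+1+0+2+2+2 = 7 ha, leaving 37.
Rank by profit per ha: Canola 24 > Soy 21 > Oats 15 > Barley 12 > Cotton 8 > Sorghum 6.
Give Canola 10 more to hit its cap of 12 → 27 left.
Soy: +19 to 19 (cap) → 8 left.
Give Oats 7 more to hit its cap of 7 → 1 left.
Only 1 left; Barley takes them to reach 2.
Total = 21×19 + 12×2 + 15×7 + 8×2 + 6×2 + 24×12 = 844.

844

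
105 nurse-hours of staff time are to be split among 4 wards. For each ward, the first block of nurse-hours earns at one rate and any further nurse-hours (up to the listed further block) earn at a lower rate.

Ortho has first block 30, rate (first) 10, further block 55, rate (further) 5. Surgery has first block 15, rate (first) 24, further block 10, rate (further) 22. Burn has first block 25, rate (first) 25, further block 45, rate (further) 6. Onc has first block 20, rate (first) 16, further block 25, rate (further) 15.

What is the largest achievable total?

2000

Treat each block as its own option and order by rate: Burn/T1 25 > Surgery/T1 24 > Surgery/T2 22 > Onc/T1 16 > Onc/T2 15 > Ortho/T1 10 > Burn/T2 6 > Ortho/T2 5.
Burn/T1 (25): +25 — 80 left.
Fill Surgery T1 block (15 at 24) — 65 left.
Surgery T2 at 22: fill all 10 — 55 left.
Onc T1 at 16: fill all 20 — 35 left.
Onc/T2 (15): +25 — 10 left.
Ortho/T1: +10 of 30 at 10; pool empty.
Total = 25×25 + 24×15 + 22×10 + 16×20 + 15×25 + 10×10 = 2000.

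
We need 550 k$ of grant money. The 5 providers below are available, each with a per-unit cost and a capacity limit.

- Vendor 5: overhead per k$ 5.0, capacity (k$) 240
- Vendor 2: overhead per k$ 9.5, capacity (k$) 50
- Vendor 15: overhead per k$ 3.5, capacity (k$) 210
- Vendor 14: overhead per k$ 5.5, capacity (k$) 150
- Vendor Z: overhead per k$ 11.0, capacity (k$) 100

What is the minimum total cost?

Cheapest first:
Take 210 from Vendor 15 at 3.5 → need 340 more.
Take 240 from Vendor 5 at 5.0 → need 100 more.
Take 100 from Vendor 14 at 5.5 to finish.
Vendor 2, Vendor Z: unused.
Cost = 210×3.5 + 240×5.0 + 100×5.5 = 2485.

2485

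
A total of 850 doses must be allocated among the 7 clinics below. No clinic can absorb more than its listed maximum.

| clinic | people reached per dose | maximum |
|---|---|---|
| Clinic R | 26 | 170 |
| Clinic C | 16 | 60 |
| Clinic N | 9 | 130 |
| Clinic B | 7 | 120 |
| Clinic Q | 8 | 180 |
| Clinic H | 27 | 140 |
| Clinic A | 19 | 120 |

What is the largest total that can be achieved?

14400

Order the clinics by people reached per dose: Clinic H 27 > Clinic R 26 > Clinic A 19 > Clinic C 16 > Clinic N 9 > Clinic Q 8 > Clinic B 7.
Give Clinic H 140 to hit its cap of 140 ; 710 left.
Give Clinic R 170 to hit its cap of 170 ; 540 left.
Clinic A: +120 to 120 (cap) ; 420 left.
Clinic C: +60 to 60 (cap) ; 360 left.
Give Clinic N 130 to hit its cap of 130 ; 230 left.
Give Clinic Q 180 to hit its cap of 180 ; 50 left.
Clinic B has room for 120 but only 50 remain, so it gets 50.
Total = 26×170 + 16×60 + 9×130 + 7×50 + 8×180 + 27×140 + 19×120 = 14400.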